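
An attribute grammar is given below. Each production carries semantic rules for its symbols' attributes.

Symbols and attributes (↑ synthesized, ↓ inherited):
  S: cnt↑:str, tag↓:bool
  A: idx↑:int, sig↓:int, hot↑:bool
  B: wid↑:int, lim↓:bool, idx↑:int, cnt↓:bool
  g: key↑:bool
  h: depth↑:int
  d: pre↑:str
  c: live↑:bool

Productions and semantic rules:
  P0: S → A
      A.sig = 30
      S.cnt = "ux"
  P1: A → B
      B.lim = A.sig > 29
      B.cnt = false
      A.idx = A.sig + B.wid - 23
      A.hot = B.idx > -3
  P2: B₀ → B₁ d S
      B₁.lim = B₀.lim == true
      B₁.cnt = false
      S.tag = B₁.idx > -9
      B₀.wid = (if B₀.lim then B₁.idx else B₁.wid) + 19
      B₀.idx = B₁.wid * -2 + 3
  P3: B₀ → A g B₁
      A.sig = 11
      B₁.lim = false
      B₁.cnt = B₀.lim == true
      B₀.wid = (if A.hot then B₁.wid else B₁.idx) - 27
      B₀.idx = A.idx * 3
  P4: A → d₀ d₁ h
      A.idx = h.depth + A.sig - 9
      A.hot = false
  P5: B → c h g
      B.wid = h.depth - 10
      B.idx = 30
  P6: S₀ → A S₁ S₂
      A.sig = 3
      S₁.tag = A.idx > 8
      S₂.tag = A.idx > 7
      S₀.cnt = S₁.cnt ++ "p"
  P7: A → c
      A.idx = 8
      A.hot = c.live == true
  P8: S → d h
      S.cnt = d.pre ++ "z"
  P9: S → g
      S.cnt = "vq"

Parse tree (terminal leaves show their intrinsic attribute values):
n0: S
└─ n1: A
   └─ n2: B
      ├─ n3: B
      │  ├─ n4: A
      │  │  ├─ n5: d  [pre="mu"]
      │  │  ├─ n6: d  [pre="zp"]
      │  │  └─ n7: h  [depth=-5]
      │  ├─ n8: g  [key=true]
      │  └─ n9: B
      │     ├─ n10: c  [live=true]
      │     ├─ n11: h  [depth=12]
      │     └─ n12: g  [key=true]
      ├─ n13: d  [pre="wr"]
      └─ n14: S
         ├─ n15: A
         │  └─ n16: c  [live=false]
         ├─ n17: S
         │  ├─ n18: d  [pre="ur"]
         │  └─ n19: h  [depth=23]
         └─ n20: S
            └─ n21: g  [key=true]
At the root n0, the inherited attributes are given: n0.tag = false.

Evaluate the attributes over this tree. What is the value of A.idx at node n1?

17

1. n0.tag = false  [given at root]
2. n1.sig = 30  [30]
3. n2.lim = true  [A.sig > 29]
4. n2.cnt = false  [false]
5. n3.lim = true  [B₀.lim == true]
6. n3.cnt = false  [false]
7. n4.sig = 11  [11]
8. n5.pre = "mu"  [terminal]
9. n6.pre = "zp"  [terminal]
10. n7.depth = -5  [terminal]
11. n4.idx = -3  [h.depth + A.sig - 9]
12. n4.hot = false  [false]
13. n8.key = true  [terminal]
14. n9.lim = false  [false]
15. n9.cnt = true  [B₀.lim == true]
16. n10.live = true  [terminal]
17. n11.depth = 12  [terminal]
18. n12.key = true  [terminal]
19. n9.wid = 2  [h.depth - 10]
20. n9.idx = 30  [30]
21. n3.wid = 3  [(if A.hot then B₁.wid else B₁.idx) - 27]
22. n3.idx = -9  [A.idx * 3]
23. n13.pre = "wr"  [terminal]
24. n14.tag = false  [B₁.idx > -9]
25. n15.sig = 3  [3]
26. n16.live = false  [terminal]
27. n15.idx = 8  [8]
28. n15.hot = false  [c.live == true]
29. n17.tag = false  [A.idx > 8]
30. n18.pre = "ur"  [terminal]
31. n19.depth = 23  [terminal]
32. n17.cnt = "urz"  [d.pre ++ "z"]
33. n20.tag = true  [A.idx > 7]
34. n21.key = true  [terminal]
35. n20.cnt = "vq"  ["vq"]
36. n14.cnt = "urzp"  [S₁.cnt ++ "p"]
37. n2.wid = 10  [(if B₀.lim then B₁.idx else B₁.wid) + 19]
38. n2.idx = -3  [B₁.wid * -2 + 3]
39. n1.idx = 17  [A.sig + B.wid - 23]
40. n1.hot = false  [B.idx > -3]
41. n0.cnt = "ux"  ["ux"]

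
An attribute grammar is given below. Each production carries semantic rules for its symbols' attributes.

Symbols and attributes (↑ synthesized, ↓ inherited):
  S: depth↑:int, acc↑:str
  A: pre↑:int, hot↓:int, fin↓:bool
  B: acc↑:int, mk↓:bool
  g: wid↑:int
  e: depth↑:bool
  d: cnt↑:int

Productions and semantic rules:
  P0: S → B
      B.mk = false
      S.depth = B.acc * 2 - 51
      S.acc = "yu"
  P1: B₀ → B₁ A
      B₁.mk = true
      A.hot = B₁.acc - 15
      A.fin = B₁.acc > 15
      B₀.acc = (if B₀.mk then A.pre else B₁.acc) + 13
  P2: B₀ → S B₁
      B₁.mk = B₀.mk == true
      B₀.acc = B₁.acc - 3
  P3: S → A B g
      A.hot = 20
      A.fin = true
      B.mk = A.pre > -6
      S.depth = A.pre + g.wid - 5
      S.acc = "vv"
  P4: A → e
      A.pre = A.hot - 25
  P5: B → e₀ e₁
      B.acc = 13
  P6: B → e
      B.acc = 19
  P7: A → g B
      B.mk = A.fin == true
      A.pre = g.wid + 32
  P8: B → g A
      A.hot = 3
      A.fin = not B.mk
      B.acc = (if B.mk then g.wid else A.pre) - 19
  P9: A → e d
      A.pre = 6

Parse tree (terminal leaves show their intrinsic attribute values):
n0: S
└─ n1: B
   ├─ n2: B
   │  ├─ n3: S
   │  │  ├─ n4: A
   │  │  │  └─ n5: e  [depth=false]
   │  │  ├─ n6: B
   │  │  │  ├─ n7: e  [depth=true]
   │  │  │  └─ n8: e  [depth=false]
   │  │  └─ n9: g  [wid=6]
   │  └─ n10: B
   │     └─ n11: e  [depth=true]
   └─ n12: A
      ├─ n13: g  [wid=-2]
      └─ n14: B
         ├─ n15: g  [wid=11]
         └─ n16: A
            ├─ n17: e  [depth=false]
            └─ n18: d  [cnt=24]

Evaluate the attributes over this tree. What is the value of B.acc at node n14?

1. n1.mk = false  [false]
2. n2.mk = true  [true]
3. n4.hot = 20  [20]
4. n4.fin = true  [true]
5. n5.depth = false  [terminal]
6. n4.pre = -5  [A.hot - 25]
7. n6.mk = true  [A.pre > -6]
8. n7.depth = true  [terminal]
9. n8.depth = false  [terminal]
10. n6.acc = 13  [13]
11. n9.wid = 6  [terminal]
12. n3.depth = -4  [A.pre + g.wid - 5]
13. n3.acc = "vv"  ["vv"]
14. n10.mk = true  [B₀.mk == true]
15. n11.depth = true  [terminal]
16. n10.acc = 19  [19]
17. n2.acc = 16  [B₁.acc - 3]
18. n12.hot = 1  [B₁.acc - 15]
19. n12.fin = true  [B₁.acc > 15]
20. n13.wid = -2  [terminal]
21. n14.mk = true  [A.fin == true]
22. n15.wid = 11  [terminal]
23. n16.hot = 3  [3]
24. n16.fin = false  [not B.mk]
25. n17.depth = false  [terminal]
26. n18.cnt = 24  [terminal]
27. n16.pre = 6  [6]
28. n14.acc = -8  [(if B.mk then g.wid else A.pre) - 19]
29. n12.pre = 30  [g.wid + 32]
30. n1.acc = 29  [(if B₀.mk then A.pre else B₁.acc) + 13]
31. n0.depth = 7  [B.acc * 2 - 51]
32. n0.acc = "yu"  ["yu"]

-8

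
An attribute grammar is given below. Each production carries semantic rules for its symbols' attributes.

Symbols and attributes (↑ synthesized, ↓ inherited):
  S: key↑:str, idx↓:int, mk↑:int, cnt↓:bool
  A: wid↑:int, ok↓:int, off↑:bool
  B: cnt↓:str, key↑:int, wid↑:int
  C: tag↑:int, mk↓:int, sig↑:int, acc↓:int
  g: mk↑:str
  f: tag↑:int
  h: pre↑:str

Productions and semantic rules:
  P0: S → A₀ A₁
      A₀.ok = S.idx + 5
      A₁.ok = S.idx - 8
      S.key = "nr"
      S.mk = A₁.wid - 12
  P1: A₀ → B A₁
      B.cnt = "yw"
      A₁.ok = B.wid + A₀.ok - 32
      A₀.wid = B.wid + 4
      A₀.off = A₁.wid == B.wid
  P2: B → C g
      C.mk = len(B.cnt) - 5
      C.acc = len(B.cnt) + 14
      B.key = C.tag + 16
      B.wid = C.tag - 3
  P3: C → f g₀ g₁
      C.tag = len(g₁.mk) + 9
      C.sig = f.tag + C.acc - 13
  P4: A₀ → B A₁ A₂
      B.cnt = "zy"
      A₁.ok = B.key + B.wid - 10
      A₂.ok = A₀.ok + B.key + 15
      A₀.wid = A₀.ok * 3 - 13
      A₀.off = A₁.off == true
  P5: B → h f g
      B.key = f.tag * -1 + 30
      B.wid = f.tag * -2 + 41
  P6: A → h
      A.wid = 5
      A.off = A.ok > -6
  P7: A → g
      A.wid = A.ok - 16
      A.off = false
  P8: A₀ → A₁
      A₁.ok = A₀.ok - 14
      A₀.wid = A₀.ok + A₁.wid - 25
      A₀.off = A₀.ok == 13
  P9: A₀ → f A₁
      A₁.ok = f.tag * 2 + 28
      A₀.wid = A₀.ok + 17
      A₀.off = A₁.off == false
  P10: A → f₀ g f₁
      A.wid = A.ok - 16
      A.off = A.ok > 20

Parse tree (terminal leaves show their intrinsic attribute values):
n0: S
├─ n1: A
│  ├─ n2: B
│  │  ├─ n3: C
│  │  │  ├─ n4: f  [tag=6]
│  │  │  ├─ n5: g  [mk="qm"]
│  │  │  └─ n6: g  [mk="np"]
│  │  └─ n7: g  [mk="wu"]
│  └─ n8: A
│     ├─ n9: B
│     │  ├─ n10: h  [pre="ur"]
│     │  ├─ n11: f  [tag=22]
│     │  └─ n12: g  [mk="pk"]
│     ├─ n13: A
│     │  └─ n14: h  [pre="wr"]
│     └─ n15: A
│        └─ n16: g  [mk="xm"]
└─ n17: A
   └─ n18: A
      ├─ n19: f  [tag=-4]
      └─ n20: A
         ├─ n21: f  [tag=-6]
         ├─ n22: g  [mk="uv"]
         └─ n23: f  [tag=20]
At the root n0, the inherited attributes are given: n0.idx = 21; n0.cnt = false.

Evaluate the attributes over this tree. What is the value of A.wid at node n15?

9

1. n0.idx = 21  [given at root]
2. n0.cnt = false  [given at root]
3. n1.ok = 26  [S.idx + 5]
4. n2.cnt = "yw"  ["yw"]
5. n3.mk = -3  [len(B.cnt) - 5]
6. n3.acc = 16  [len(B.cnt) + 14]
7. n4.tag = 6  [terminal]
8. n5.mk = "qm"  [terminal]
9. n6.mk = "np"  [terminal]
10. n3.tag = 11  [len(g₁.mk) + 9]
11. n3.sig = 9  [f.tag + C.acc - 13]
12. n7.mk = "wu"  [terminal]
13. n2.key = 27  [C.tag + 16]
14. n2.wid = 8  [C.tag - 3]
15. n8.ok = 2  [B.wid + A₀.ok - 32]
16. n9.cnt = "zy"  ["zy"]
17. n10.pre = "ur"  [terminal]
18. n11.tag = 22  [terminal]
19. n12.mk = "pk"  [terminal]
20. n9.key = 8  [f.tag * -1 + 30]
21. n9.wid = -3  [f.tag * -2 + 41]
22. n13.ok = -5  [B.key + B.wid - 10]
23. n14.pre = "wr"  [terminal]
24. n13.wid = 5  [5]
25. n13.off = true  [A.ok > -6]
26. n15.ok = 25  [A₀.ok + B.key + 15]
27. n16.mk = "xm"  [terminal]
28. n15.wid = 9  [A.ok - 16]
29. n15.off = false  [false]
30. n8.wid = -7  [A₀.ok * 3 - 13]
31. n8.off = true  [A₁.off == true]
32. n1.wid = 12  [B.wid + 4]
33. n1.off = false  [A₁.wid == B.wid]
34. n17.ok = 13  [S.idx - 8]
35. n18.ok = -1  [A₀.ok - 14]
36. n19.tag = -4  [terminal]
37. n20.ok = 20  [f.tag * 2 + 28]
38. n21.tag = -6  [terminal]
39. n22.mk = "uv"  [terminal]
40. n23.tag = 20  [terminal]
41. n20.wid = 4  [A.ok - 16]
42. n20.off = false  [A.ok > 20]
43. n18.wid = 16  [A₀.ok + 17]
44. n18.off = true  [A₁.off == false]
45. n17.wid = 4  [A₀.ok + A₁.wid - 25]
46. n17.off = true  [A₀.ok == 13]
47. n0.key = "nr"  ["nr"]
48. n0.mk = -8  [A₁.wid - 12]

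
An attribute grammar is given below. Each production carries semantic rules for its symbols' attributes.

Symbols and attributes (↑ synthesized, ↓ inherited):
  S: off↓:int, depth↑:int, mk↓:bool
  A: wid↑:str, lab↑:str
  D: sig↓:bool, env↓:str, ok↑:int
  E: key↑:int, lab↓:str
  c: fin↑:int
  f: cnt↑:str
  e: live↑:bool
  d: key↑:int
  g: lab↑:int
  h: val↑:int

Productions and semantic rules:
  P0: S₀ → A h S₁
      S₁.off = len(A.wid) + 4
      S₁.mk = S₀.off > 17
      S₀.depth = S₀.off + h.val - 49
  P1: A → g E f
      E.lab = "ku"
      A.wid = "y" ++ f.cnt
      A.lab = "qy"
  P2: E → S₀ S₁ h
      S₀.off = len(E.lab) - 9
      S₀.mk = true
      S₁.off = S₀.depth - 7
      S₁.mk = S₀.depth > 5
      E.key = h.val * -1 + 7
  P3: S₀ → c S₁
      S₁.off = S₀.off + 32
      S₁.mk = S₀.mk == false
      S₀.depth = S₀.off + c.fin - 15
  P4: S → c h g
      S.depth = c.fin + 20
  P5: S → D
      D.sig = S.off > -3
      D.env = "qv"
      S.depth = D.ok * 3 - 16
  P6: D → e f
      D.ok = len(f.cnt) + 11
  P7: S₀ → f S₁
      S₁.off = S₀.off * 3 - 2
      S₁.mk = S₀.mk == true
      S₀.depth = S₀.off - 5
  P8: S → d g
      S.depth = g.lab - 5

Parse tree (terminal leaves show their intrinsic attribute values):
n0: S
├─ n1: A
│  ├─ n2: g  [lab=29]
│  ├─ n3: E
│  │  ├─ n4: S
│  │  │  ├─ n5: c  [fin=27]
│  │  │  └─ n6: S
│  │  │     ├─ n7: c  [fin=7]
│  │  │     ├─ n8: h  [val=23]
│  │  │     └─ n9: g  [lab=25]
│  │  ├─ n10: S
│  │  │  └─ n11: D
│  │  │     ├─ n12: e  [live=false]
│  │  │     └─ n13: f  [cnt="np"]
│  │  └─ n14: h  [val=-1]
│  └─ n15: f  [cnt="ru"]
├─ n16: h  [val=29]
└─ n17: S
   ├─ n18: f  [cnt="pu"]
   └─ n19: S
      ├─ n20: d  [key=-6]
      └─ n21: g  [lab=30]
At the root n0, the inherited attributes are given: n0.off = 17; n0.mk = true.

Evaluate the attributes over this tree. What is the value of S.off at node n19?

19

1. n0.off = 17  [given at root]
2. n0.mk = true  [given at root]
3. n2.lab = 29  [terminal]
4. n3.lab = "ku"  ["ku"]
5. n4.off = -7  [len(E.lab) - 9]
6. n4.mk = true  [true]
7. n5.fin = 27  [terminal]
8. n6.off = 25  [S₀.off + 32]
9. n6.mk = false  [S₀.mk == false]
10. n7.fin = 7  [terminal]
11. n8.val = 23  [terminal]
12. n9.lab = 25  [terminal]
13. n6.depth = 27  [c.fin + 20]
14. n4.depth = 5  [S₀.off + c.fin - 15]
15. n10.off = -2  [S₀.depth - 7]
16. n10.mk = false  [S₀.depth > 5]
17. n11.sig = true  [S.off > -3]
18. n11.env = "qv"  ["qv"]
19. n12.live = false  [terminal]
20. n13.cnt = "np"  [terminal]
21. n11.ok = 13  [len(f.cnt) + 11]
22. n10.depth = 23  [D.ok * 3 - 16]
23. n14.val = -1  [terminal]
24. n3.key = 8  [h.val * -1 + 7]
25. n15.cnt = "ru"  [terminal]
26. n1.wid = "yru"  ["y" ++ f.cnt]
27. n1.lab = "qy"  ["qy"]
28. n16.val = 29  [terminal]
29. n17.off = 7  [len(A.wid) + 4]
30. n17.mk = false  [S₀.off > 17]
31. n18.cnt = "pu"  [terminal]
32. n19.off = 19  [S₀.off * 3 - 2]
33. n19.mk = false  [S₀.mk == true]
34. n20.key = -6  [terminal]
35. n21.lab = 30  [terminal]
36. n19.depth = 25  [g.lab - 5]
37. n17.depth = 2  [S₀.off - 5]
38. n0.depth = -3  [S₀.off + h.val - 49]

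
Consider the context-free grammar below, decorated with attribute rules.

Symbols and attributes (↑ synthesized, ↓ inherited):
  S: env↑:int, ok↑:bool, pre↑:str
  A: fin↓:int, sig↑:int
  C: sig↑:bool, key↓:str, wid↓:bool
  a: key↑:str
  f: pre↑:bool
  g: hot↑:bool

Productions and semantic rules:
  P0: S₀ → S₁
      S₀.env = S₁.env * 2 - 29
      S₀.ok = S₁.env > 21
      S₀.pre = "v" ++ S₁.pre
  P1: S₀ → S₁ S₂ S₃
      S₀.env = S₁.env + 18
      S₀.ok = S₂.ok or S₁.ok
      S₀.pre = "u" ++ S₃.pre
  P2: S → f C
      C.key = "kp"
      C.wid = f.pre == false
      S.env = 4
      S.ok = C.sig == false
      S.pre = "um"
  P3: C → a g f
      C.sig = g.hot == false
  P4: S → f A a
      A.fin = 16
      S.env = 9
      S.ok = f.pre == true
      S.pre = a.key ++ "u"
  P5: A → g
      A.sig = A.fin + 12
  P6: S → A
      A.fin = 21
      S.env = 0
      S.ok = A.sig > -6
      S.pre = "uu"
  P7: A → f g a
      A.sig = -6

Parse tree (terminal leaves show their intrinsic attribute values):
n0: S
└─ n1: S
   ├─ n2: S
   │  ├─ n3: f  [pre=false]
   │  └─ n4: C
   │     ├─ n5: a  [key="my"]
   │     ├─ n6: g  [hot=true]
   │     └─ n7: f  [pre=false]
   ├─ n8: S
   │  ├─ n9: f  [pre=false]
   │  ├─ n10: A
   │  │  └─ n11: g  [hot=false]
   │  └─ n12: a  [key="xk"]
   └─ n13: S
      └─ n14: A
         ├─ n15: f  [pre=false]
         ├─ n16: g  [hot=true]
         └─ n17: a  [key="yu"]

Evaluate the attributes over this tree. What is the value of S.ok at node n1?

1. n3.pre = false  [terminal]
2. n4.key = "kp"  ["kp"]
3. n4.wid = true  [f.pre == false]
4. n5.key = "my"  [terminal]
5. n6.hot = true  [terminal]
6. n7.pre = false  [terminal]
7. n4.sig = false  [g.hot == false]
8. n2.env = 4  [4]
9. n2.ok = true  [C.sig == false]
10. n2.pre = "um"  ["um"]
11. n9.pre = false  [terminal]
12. n10.fin = 16  [16]
13. n11.hot = false  [terminal]
14. n10.sig = 28  [A.fin + 12]
15. n12.key = "xk"  [terminal]
16. n8.env = 9  [9]
17. n8.ok = false  [f.pre == true]
18. n8.pre = "xku"  [a.key ++ "u"]
19. n14.fin = 21  [21]
20. n15.pre = false  [terminal]
21. n16.hot = true  [terminal]
22. n17.key = "yu"  [terminal]
23. n14.sig = -6  [-6]
24. n13.env = 0  [0]
25. n13.ok = false  [A.sig > -6]
26. n13.pre = "uu"  ["uu"]
27. n1.env = 22  [S₁.env + 18]
28. n1.ok = true  [S₂.ok or S₁.ok]
29. n1.pre = "uuu"  ["u" ++ S₃.pre]
30. n0.env = 15  [S₁.env * 2 - 29]
31. n0.ok = true  [S₁.env > 21]
32. n0.pre = "vuuu"  ["v" ++ S₁.pre]

true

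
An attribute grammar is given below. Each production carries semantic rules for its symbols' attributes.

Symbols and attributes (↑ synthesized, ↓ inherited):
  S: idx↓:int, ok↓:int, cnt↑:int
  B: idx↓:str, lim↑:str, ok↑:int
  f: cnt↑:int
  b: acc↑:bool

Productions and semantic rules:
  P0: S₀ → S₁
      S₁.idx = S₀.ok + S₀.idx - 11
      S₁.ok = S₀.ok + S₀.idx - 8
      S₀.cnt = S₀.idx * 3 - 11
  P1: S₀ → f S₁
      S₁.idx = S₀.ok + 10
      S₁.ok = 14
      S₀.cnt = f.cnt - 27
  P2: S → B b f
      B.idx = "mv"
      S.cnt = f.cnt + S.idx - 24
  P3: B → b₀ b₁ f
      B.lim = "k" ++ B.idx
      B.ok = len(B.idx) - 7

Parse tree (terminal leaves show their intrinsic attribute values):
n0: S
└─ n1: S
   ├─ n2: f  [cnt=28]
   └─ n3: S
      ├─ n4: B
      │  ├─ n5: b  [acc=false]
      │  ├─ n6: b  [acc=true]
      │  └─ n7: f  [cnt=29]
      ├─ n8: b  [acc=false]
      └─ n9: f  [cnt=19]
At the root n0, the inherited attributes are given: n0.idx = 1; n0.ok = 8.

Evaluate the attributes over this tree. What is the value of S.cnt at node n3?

1. n0.idx = 1  [given at root]
2. n0.ok = 8  [given at root]
3. n1.idx = -2  [S₀.ok + S₀.idx - 11]
4. n1.ok = 1  [S₀.ok + S₀.idx - 8]
5. n2.cnt = 28  [terminal]
6. n3.idx = 11  [S₀.ok + 10]
7. n3.ok = 14  [14]
8. n4.idx = "mv"  ["mv"]
9. n5.acc = false  [terminal]
10. n6.acc = true  [terminal]
11. n7.cnt = 29  [terminal]
12. n4.lim = "kmv"  ["k" ++ B.idx]
13. n4.ok = -5  [len(B.idx) - 7]
14. n8.acc = false  [terminal]
15. n9.cnt = 19  [terminal]
16. n3.cnt = 6  [f.cnt + S.idx - 24]
17. n1.cnt = 1  [f.cnt - 27]
18. n0.cnt = -8  [S₀.idx * 3 - 11]

6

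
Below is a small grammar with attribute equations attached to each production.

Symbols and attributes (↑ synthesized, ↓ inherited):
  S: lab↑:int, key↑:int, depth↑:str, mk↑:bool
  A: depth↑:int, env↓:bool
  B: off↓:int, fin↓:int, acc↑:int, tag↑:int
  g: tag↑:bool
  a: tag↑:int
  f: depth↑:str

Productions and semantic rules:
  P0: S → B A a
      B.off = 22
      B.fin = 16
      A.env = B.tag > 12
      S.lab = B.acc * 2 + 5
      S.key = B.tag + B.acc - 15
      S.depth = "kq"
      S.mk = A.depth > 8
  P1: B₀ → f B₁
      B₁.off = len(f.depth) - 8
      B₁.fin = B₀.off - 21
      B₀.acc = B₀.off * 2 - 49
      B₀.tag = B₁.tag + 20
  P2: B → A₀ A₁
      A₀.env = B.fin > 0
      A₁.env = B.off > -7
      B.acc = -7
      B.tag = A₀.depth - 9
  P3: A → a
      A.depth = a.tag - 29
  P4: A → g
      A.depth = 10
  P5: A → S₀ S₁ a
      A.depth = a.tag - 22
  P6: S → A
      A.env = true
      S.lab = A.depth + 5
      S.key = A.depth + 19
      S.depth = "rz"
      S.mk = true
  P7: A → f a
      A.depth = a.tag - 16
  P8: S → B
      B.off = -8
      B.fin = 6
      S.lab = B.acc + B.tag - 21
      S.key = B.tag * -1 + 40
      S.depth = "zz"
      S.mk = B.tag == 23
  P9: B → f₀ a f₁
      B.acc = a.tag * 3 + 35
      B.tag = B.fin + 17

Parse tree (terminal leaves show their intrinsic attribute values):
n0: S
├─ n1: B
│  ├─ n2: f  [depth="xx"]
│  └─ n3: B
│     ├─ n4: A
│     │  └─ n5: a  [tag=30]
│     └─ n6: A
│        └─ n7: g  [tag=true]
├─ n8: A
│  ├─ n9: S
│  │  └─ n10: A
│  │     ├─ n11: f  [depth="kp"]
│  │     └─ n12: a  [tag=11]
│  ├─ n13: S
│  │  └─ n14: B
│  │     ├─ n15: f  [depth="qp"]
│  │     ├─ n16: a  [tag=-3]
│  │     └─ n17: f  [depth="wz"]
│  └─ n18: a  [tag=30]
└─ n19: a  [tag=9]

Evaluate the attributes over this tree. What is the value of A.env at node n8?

false

1. n1.off = 22  [22]
2. n1.fin = 16  [16]
3. n2.depth = "xx"  [terminal]
4. n3.off = -6  [len(f.depth) - 8]
5. n3.fin = 1  [B₀.off - 21]
6. n4.env = true  [B.fin > 0]
7. n5.tag = 30  [terminal]
8. n4.depth = 1  [a.tag - 29]
9. n6.env = true  [B.off > -7]
10. n7.tag = true  [terminal]
11. n6.depth = 10  [10]
12. n3.acc = -7  [-7]
13. n3.tag = -8  [A₀.depth - 9]
14. n1.acc = -5  [B₀.off * 2 - 49]
15. n1.tag = 12  [B₁.tag + 20]
16. n8.env = false  [B.tag > 12]
17. n10.env = true  [true]
18. n11.depth = "kp"  [terminal]
19. n12.tag = 11  [terminal]
20. n10.depth = -5  [a.tag - 16]
21. n9.lab = 0  [A.depth + 5]
22. n9.key = 14  [A.depth + 19]
23. n9.depth = "rz"  ["rz"]
24. n9.mk = true  [true]
25. n14.off = -8  [-8]
26. n14.fin = 6  [6]
27. n15.depth = "qp"  [terminal]
28. n16.tag = -3  [terminal]
29. n17.depth = "wz"  [terminal]
30. n14.acc = 26  [a.tag * 3 + 35]
31. n14.tag = 23  [B.fin + 17]
32. n13.lab = 28  [B.acc + B.tag - 21]
33. n13.key = 17  [B.tag * -1 + 40]
34. n13.depth = "zz"  ["zz"]
35. n13.mk = true  [B.tag == 23]
36. n18.tag = 30  [terminal]
37. n8.depth = 8  [a.tag - 22]
38. n19.tag = 9  [terminal]
39. n0.lab = -5  [B.acc * 2 + 5]
40. n0.key = -8  [B.tag + B.acc - 15]
41. n0.depth = "kq"  ["kq"]
42. n0.mk = false  [A.depth > 8]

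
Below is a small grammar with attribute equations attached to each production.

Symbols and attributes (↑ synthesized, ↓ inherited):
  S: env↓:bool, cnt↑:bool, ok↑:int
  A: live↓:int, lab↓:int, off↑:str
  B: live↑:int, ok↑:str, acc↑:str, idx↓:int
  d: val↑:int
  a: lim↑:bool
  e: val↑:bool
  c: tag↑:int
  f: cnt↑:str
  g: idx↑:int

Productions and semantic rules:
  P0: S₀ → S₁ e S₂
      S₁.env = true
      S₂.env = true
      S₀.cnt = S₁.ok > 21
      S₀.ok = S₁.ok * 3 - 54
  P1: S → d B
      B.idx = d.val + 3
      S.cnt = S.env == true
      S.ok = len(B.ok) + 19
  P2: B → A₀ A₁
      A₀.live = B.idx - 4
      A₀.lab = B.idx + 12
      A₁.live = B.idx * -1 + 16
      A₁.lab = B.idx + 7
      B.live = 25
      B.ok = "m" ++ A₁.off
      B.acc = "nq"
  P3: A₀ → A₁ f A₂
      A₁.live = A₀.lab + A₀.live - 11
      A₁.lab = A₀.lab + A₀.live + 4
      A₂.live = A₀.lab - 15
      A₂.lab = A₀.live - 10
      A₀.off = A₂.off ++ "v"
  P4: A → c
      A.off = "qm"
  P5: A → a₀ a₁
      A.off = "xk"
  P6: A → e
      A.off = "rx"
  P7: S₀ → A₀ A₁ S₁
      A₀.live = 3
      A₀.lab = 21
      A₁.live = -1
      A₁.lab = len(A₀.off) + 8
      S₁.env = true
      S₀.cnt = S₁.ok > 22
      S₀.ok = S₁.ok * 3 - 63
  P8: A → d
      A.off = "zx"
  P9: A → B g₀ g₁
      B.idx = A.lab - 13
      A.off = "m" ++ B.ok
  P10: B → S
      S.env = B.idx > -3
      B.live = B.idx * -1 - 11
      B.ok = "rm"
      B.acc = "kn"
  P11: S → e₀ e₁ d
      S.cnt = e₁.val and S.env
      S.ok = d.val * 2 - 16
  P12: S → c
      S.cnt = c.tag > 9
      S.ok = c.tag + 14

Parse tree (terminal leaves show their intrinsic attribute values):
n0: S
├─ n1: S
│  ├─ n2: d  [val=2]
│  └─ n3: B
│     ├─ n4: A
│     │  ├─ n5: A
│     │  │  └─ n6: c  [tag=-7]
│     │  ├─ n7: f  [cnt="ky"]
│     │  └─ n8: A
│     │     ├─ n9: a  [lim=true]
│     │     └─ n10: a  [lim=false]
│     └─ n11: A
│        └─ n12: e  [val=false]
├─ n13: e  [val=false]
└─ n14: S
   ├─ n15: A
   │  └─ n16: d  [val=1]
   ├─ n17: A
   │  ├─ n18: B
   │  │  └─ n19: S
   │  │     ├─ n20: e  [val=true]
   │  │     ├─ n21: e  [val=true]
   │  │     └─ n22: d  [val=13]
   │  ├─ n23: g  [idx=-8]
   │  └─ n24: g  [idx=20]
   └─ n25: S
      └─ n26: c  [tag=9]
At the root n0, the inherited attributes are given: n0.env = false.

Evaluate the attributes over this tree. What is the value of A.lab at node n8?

1. n0.env = false  [given at root]
2. n1.env = true  [true]
3. n2.val = 2  [terminal]
4. n3.idx = 5  [d.val + 3]
5. n4.live = 1  [B.idx - 4]
6. n4.lab = 17  [B.idx + 12]
7. n5.live = 7  [A₀.lab + A₀.live - 11]
8. n5.lab = 22  [A₀.lab + A₀.live + 4]
9. n6.tag = -7  [terminal]
10. n5.off = "qm"  ["qm"]
11. n7.cnt = "ky"  [terminal]
12. n8.live = 2  [A₀.lab - 15]
13. n8.lab = -9  [A₀.live - 10]
14. n9.lim = true  [terminal]
15. n10.lim = false  [terminal]
16. n8.off = "xk"  ["xk"]
17. n4.off = "xkv"  [A₂.off ++ "v"]
18. n11.live = 11  [B.idx * -1 + 16]
19. n11.lab = 12  [B.idx + 7]
20. n12.val = false  [terminal]
21. n11.off = "rx"  ["rx"]
22. n3.live = 25  [25]
23. n3.ok = "mrx"  ["m" ++ A₁.off]
24. n3.acc = "nq"  ["nq"]
25. n1.cnt = true  [S.env == true]
26. n1.ok = 22  [len(B.ok) + 19]
27. n13.val = false  [terminal]
28. n14.env = true  [true]
29. n15.live = 3  [3]
30. n15.lab = 21  [21]
31. n16.val = 1  [terminal]
32. n15.off = "zx"  ["zx"]
33. n17.live = -1  [-1]
34. n17.lab = 10  [len(A₀.off) + 8]
35. n18.idx = -3  [A.lab - 13]
36. n19.env = false  [B.idx > -3]
37. n20.val = true  [terminal]
38. n21.val = true  [terminal]
39. n22.val = 13  [terminal]
40. n19.cnt = false  [e₁.val and S.env]
41. n19.ok = 10  [d.val * 2 - 16]
42. n18.live = -8  [B.idx * -1 - 11]
43. n18.ok = "rm"  ["rm"]
44. n18.acc = "kn"  ["kn"]
45. n23.idx = -8  [terminal]
46. n24.idx = 20  [terminal]
47. n17.off = "mrm"  ["m" ++ B.ok]
48. n25.env = true  [true]
49. n26.tag = 9  [terminal]
50. n25.cnt = false  [c.tag > 9]
51. n25.ok = 23  [c.tag + 14]
52. n14.cnt = true  [S₁.ok > 22]
53. n14.ok = 6  [S₁.ok * 3 - 63]
54. n0.cnt = true  [S₁.ok > 21]
55. n0.ok = 12  [S₁.ok * 3 - 54]

-9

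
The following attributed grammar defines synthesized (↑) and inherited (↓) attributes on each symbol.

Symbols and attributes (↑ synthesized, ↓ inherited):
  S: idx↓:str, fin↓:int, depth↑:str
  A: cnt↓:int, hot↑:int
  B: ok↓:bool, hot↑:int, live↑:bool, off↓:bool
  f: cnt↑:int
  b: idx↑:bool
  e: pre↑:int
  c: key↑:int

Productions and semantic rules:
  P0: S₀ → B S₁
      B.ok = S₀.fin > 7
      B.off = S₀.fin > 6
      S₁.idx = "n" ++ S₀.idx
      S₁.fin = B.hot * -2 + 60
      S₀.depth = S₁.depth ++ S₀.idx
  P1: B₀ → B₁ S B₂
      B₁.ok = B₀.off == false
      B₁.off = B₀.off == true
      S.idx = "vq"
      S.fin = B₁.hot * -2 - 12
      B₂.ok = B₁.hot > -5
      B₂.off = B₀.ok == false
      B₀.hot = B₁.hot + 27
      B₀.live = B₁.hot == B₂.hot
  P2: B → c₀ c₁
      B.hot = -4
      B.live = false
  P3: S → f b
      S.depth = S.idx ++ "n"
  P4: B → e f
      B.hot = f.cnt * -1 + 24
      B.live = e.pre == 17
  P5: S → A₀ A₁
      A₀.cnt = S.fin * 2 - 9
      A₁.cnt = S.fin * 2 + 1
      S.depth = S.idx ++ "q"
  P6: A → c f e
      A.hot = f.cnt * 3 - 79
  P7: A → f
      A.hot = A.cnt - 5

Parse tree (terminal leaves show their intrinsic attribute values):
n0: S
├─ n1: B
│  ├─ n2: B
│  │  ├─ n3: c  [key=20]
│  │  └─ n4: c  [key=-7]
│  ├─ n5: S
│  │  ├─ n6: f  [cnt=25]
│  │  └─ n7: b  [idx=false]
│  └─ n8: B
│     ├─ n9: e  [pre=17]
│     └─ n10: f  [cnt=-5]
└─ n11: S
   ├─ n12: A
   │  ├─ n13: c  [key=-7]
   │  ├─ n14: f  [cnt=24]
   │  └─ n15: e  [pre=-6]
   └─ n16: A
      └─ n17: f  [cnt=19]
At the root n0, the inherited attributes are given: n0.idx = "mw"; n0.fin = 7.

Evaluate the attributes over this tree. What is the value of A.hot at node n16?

24

1. n0.idx = "mw"  [given at root]
2. n0.fin = 7  [given at root]
3. n1.ok = false  [S₀.fin > 7]
4. n1.off = true  [S₀.fin > 6]
5. n2.ok = false  [B₀.off == false]
6. n2.off = true  [B₀.off == true]
7. n3.key = 20  [terminal]
8. n4.key = -7  [terminal]
9. n2.hot = -4  [-4]
10. n2.live = false  [false]
11. n5.idx = "vq"  ["vq"]
12. n5.fin = -4  [B₁.hot * -2 - 12]
13. n6.cnt = 25  [terminal]
14. n7.idx = false  [terminal]
15. n5.depth = "vqn"  [S.idx ++ "n"]
16. n8.ok = true  [B₁.hot > -5]
17. n8.off = true  [B₀.ok == false]
18. n9.pre = 17  [terminal]
19. n10.cnt = -5  [terminal]
20. n8.hot = 29  [f.cnt * -1 + 24]
21. n8.live = true  [e.pre == 17]
22. n1.hot = 23  [B₁.hot + 27]
23. n1.live = false  [B₁.hot == B₂.hot]
24. n11.idx = "nmw"  ["n" ++ S₀.idx]
25. n11.fin = 14  [B.hot * -2 + 60]
26. n12.cnt = 19  [S.fin * 2 - 9]
27. n13.key = -7  [terminal]
28. n14.cnt = 24  [terminal]
29. n15.pre = -6  [terminal]
30. n12.hot = -7  [f.cnt * 3 - 79]
31. n16.cnt = 29  [S.fin * 2 + 1]
32. n17.cnt = 19  [terminal]
33. n16.hot = 24  [A.cnt - 5]
34. n11.depth = "nmwq"  [S.idx ++ "q"]
35. n0.depth = "nmwqmw"  [S₁.depth ++ S₀.idx]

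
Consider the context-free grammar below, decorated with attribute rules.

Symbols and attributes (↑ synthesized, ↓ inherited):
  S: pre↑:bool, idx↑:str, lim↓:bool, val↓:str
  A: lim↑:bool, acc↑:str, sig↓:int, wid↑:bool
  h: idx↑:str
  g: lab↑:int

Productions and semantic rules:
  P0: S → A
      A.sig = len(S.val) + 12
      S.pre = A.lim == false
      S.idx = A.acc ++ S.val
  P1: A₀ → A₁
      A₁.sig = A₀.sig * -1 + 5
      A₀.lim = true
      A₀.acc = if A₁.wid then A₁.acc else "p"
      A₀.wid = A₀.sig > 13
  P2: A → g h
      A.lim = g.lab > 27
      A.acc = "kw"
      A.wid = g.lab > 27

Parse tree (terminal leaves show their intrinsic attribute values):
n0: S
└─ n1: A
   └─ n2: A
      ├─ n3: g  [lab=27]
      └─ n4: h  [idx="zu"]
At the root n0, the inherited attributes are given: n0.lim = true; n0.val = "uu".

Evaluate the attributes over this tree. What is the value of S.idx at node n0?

"puu"

1. n0.lim = true  [given at root]
2. n0.val = "uu"  [given at root]
3. n1.sig = 14  [len(S.val) + 12]
4. n2.sig = -9  [A₀.sig * -1 + 5]
5. n3.lab = 27  [terminal]
6. n4.idx = "zu"  [terminal]
7. n2.lim = false  [g.lab > 27]
8. n2.acc = "kw"  ["kw"]
9. n2.wid = false  [g.lab > 27]
10. n1.lim = true  [true]
11. n1.acc = "p"  [if A₁.wid then A₁.acc else "p"]
12. n1.wid = true  [A₀.sig > 13]
13. n0.pre = false  [A.lim == false]
14. n0.idx = "puu"  [A.acc ++ S.val]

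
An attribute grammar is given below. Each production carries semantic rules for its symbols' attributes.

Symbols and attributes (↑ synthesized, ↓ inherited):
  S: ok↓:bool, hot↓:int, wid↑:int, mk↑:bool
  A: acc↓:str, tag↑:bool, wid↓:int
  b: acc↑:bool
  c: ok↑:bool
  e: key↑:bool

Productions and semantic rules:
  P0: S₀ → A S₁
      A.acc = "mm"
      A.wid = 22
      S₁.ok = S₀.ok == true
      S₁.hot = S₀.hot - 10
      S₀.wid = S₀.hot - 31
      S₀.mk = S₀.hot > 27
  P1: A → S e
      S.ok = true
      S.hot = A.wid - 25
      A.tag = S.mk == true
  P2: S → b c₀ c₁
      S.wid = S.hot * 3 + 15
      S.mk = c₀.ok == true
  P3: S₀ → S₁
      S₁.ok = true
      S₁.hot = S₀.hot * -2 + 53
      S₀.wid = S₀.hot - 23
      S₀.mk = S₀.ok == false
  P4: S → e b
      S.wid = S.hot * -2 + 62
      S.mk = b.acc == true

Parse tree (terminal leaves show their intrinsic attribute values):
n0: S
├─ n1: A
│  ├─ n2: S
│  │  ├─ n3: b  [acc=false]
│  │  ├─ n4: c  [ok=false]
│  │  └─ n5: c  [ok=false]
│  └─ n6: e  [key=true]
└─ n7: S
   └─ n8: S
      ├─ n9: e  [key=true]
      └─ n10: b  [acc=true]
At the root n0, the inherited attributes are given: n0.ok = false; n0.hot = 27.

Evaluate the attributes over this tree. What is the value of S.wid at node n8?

24

1. n0.ok = false  [given at root]
2. n0.hot = 27  [given at root]
3. n1.acc = "mm"  ["mm"]
4. n1.wid = 22  [22]
5. n2.ok = true  [true]
6. n2.hot = -3  [A.wid - 25]
7. n3.acc = false  [terminal]
8. n4.ok = false  [terminal]
9. n5.ok = false  [terminal]
10. n2.wid = 6  [S.hot * 3 + 15]
11. n2.mk = false  [c₀.ok == true]
12. n6.key = true  [terminal]
13. n1.tag = false  [S.mk == true]
14. n7.ok = false  [S₀.ok == true]
15. n7.hot = 17  [S₀.hot - 10]
16. n8.ok = true  [true]
17. n8.hot = 19  [S₀.hot * -2 + 53]
18. n9.key = true  [terminal]
19. n10.acc = true  [terminal]
20. n8.wid = 24  [S.hot * -2 + 62]
21. n8.mk = true  [b.acc == true]
22. n7.wid = -6  [S₀.hot - 23]
23. n7.mk = true  [S₀.ok == false]
24. n0.wid = -4  [S₀.hot - 31]
25. n0.mk = false  [S₀.hot > 27]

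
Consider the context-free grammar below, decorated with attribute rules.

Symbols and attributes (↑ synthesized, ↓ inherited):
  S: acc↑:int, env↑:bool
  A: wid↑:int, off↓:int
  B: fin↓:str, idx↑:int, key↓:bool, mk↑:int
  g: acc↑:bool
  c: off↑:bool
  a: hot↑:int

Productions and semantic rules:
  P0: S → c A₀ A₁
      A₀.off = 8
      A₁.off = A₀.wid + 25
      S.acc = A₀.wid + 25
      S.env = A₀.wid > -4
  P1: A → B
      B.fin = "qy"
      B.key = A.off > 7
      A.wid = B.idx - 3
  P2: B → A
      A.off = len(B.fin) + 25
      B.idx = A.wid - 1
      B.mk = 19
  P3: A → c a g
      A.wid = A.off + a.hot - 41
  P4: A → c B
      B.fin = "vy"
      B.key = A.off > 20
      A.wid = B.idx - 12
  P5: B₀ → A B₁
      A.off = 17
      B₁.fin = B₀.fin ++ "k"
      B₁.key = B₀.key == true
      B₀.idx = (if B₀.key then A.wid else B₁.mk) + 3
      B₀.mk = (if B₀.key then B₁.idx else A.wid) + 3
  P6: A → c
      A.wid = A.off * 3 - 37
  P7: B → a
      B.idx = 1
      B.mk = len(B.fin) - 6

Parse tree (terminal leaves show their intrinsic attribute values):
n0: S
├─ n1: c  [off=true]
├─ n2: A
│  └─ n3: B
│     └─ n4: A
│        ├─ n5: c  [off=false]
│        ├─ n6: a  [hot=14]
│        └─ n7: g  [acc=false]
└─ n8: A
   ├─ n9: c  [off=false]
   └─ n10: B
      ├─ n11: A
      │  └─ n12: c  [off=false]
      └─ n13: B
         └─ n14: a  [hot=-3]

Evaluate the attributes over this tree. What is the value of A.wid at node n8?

5

1. n1.off = true  [terminal]
2. n2.off = 8  [8]
3. n3.fin = "qy"  ["qy"]
4. n3.key = true  [A.off > 7]
5. n4.off = 27  [len(B.fin) + 25]
6. n5.off = false  [terminal]
7. n6.hot = 14  [terminal]
8. n7.acc = false  [terminal]
9. n4.wid = 0  [A.off + a.hot - 41]
10. n3.idx = -1  [A.wid - 1]
11. n3.mk = 19  [19]
12. n2.wid = -4  [B.idx - 3]
13. n8.off = 21  [A₀.wid + 25]
14. n9.off = false  [terminal]
15. n10.fin = "vy"  ["vy"]
16. n10.key = true  [A.off > 20]
17. n11.off = 17  [17]
18. n12.off = false  [terminal]
19. n11.wid = 14  [A.off * 3 - 37]
20. n13.fin = "vyk"  [B₀.fin ++ "k"]
21. n13.key = true  [B₀.key == true]
22. n14.hot = -3  [terminal]
23. n13.idx = 1  [1]
24. n13.mk = -3  [len(B.fin) - 6]
25. n10.idx = 17  [(if B₀.key then A.wid else B₁.mk) + 3]
26. n10.mk = 4  [(if B₀.key then B₁.idx else A.wid) + 3]
27. n8.wid = 5  [B.idx - 12]
28. n0.acc = 21  [A₀.wid + 25]
29. n0.env = false  [A₀.wid > -4]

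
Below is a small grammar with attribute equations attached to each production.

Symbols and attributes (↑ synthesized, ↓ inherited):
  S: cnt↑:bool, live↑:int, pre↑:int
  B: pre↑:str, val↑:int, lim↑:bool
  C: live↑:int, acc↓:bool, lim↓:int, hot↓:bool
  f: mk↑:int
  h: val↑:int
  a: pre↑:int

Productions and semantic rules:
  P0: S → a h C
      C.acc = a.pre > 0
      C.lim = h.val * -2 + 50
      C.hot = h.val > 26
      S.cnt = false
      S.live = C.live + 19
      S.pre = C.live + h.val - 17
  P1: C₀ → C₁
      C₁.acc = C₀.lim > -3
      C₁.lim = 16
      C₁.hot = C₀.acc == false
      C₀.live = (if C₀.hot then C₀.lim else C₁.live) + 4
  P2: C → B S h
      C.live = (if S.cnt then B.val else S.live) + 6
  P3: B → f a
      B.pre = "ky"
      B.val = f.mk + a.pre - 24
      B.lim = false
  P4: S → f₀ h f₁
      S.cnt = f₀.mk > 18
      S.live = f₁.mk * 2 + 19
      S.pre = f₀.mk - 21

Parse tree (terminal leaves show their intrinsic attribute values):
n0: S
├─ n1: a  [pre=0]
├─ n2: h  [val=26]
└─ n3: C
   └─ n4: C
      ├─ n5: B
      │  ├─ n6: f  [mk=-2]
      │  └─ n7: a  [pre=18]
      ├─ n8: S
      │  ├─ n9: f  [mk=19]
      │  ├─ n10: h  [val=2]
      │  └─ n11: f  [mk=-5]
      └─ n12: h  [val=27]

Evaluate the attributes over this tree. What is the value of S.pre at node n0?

1. n1.pre = 0  [terminal]
2. n2.val = 26  [terminal]
3. n3.acc = false  [a.pre > 0]
4. n3.lim = -2  [h.val * -2 + 50]
5. n3.hot = false  [h.val > 26]
6. n4.acc = true  [C₀.lim > -3]
7. n4.lim = 16  [16]
8. n4.hot = true  [C₀.acc == false]
9. n6.mk = -2  [terminal]
10. n7.pre = 18  [terminal]
11. n5.pre = "ky"  ["ky"]
12. n5.val = -8  [f.mk + a.pre - 24]
13. n5.lim = false  [false]
14. n9.mk = 19  [terminal]
15. n10.val = 2  [terminal]
16. n11.mk = -5  [terminal]
17. n8.cnt = true  [f₀.mk > 18]
18. n8.live = 9  [f₁.mk * 2 + 19]
19. n8.pre = -2  [f₀.mk - 21]
20. n12.val = 27  [terminal]
21. n4.live = -2  [(if S.cnt then B.val else S.live) + 6]
22. n3.live = 2  [(if C₀.hot then C₀.lim else C₁.live) + 4]
23. n0.cnt = false  [false]
24. n0.live = 21  [C.live + 19]
25. n0.pre = 11  [C.live + h.val - 17]

11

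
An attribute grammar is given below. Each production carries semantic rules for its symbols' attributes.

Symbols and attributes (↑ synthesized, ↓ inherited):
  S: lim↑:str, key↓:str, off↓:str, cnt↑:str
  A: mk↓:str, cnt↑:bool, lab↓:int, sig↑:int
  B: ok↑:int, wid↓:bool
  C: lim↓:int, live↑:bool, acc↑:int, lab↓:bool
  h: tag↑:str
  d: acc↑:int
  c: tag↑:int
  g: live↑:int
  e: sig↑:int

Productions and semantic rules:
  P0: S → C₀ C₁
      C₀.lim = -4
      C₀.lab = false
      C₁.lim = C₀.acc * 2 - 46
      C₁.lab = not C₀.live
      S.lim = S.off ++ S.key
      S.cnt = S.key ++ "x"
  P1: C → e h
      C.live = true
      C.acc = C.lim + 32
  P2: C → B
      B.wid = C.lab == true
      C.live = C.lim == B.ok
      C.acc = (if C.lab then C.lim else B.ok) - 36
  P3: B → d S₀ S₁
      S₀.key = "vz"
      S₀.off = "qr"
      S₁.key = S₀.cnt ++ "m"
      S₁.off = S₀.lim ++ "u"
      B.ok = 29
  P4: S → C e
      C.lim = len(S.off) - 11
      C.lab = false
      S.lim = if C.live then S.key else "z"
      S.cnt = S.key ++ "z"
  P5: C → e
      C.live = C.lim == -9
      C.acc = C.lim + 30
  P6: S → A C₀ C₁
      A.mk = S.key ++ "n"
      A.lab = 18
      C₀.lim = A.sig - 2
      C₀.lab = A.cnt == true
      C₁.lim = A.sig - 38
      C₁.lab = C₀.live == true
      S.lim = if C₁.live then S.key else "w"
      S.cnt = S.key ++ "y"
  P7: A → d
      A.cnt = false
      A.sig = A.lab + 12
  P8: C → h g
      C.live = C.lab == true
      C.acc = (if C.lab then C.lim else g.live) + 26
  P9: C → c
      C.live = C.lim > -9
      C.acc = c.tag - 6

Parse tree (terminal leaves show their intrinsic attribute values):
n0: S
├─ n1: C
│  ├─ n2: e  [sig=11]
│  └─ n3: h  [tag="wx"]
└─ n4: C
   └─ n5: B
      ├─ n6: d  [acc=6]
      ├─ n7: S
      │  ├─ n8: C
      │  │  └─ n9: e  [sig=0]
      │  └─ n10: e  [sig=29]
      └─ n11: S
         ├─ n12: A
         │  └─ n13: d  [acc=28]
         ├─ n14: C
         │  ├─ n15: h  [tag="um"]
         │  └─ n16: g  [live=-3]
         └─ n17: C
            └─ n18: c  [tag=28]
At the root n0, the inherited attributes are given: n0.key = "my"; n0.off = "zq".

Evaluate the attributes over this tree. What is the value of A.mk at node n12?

1. n0.key = "my"  [given at root]
2. n0.off = "zq"  [given at root]
3. n1.lim = -4  [-4]
4. n1.lab = false  [false]
5. n2.sig = 11  [terminal]
6. n3.tag = "wx"  [terminal]
7. n1.live = true  [true]
8. n1.acc = 28  [C.lim + 32]
9. n4.lim = 10  [C₀.acc * 2 - 46]
10. n4.lab = false  [not C₀.live]
11. n5.wid = false  [C.lab == true]
12. n6.acc = 6  [terminal]
13. n7.key = "vz"  ["vz"]
14. n7.off = "qr"  ["qr"]
15. n8.lim = -9  [len(S.off) - 11]
16. n8.lab = false  [false]
17. n9.sig = 0  [terminal]
18. n8.live = true  [C.lim == -9]
19. n8.acc = 21  [C.lim + 30]
20. n10.sig = 29  [terminal]
21. n7.lim = "vz"  [if C.live then S.key else "z"]
22. n7.cnt = "vzz"  [S.key ++ "z"]
23. n11.key = "vzzm"  [S₀.cnt ++ "m"]
24. n11.off = "vzu"  [S₀.lim ++ "u"]
25. n12.mk = "vzzmn"  [S.key ++ "n"]
26. n12.lab = 18  [18]
27. n13.acc = 28  [terminal]
28. n12.cnt = false  [false]
29. n12.sig = 30  [A.lab + 12]
30. n14.lim = 28  [A.sig - 2]
31. n14.lab = false  [A.cnt == true]
32. n15.tag = "um"  [terminal]
33. n16.live = -3  [terminal]
34. n14.live = false  [C.lab == true]
35. n14.acc = 23  [(if C.lab then C.lim else g.live) + 26]
36. n17.lim = -8  [A.sig - 38]
37. n17.lab = false  [C₀.live == true]
38. n18.tag = 28  [terminal]
39. n17.live = true  [C.lim > -9]
40. n17.acc = 22  [c.tag - 6]
41. n11.lim = "vzzm"  [if C₁.live then S.key else "w"]
42. n11.cnt = "vzzmy"  [S.key ++ "y"]
43. n5.ok = 29  [29]
44. n4.live = false  [C.lim == B.ok]
45. n4.acc = -7  [(if C.lab then C.lim else B.ok) - 36]
46. n0.lim = "zqmy"  [S.off ++ S.key]
47. n0.cnt = "myx"  [S.key ++ "x"]

"vzzmn"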